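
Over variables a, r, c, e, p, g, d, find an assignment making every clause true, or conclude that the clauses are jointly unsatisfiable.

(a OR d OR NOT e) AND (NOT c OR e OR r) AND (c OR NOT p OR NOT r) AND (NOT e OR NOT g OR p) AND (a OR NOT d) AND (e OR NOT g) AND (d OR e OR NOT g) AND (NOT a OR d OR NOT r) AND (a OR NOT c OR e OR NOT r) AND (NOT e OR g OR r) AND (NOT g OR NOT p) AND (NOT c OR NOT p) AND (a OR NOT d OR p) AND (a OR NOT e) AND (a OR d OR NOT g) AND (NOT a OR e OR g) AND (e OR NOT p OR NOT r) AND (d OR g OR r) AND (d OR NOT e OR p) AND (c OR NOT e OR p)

a: True, r: True, c: True, e: True, p: False, g: False, d: True

Set a = True.
Set r = True.
  then (NOT a OR d OR NOT r) forces d = True.
Try c = False:
  (c OR NOT p OR NOT r) forces p = False.
  (c OR NOT e OR p) forces e = False.
  (e OR NOT g) forces g = False.
  clause (NOT a OR e OR g) is falsified — backtrack.
So c = True.
  then (NOT c OR NOT p) forces p = False.
Set e = True.
  then (NOT e OR NOT g OR p) forces g = False.
All clauses satisfied.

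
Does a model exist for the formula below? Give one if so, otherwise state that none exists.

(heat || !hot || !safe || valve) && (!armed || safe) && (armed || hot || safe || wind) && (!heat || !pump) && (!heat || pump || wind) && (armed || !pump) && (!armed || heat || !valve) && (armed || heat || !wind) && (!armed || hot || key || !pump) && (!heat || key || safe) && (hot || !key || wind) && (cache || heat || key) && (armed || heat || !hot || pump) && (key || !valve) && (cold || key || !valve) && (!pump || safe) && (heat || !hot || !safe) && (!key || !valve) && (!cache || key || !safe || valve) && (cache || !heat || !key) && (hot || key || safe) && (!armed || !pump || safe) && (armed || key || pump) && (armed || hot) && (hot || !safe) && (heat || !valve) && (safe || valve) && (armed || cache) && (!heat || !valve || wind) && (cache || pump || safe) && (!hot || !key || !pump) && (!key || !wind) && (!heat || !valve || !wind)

Set hot = True.
Try heat = False:
  (heat || !hot || !safe) forces safe = False.
  (!armed || safe) forces armed = False.
  (armed || !pump) forces pump = False.
  clause (armed || heat || !hot || pump) is falsified — backtrack.
So heat = True.
  then (!heat || !pump) forces pump = False.
  then (!heat || pump || wind) forces wind = True.
  then (!key || !wind) forces key = False.
  then (!heat || !valve || !wind) forces valve = False.
  then (!heat || key || safe) forces safe = True.
  then (!cache || key || !safe || valve) forces cache = False.
  then (armed || key || pump) forces armed = True.
Set cold = False.
All clauses satisfied.

hot=T; heat=T; pump=F; safe=T; key=F; wind=T; valve=F; armed=T; cache=F; cold=F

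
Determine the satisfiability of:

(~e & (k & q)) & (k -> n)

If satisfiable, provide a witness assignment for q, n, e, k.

q = True, n = True, e = False, k = True

  ~e & (k & q) = True
    ~e = True
    k & q = True
  k -> n = True
Both conjuncts True, so the formula holds.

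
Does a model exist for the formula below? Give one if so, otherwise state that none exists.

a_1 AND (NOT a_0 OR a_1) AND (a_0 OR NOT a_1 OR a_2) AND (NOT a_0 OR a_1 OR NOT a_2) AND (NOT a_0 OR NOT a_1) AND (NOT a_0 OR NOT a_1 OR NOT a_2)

a_0: False; a_1: True; a_2: True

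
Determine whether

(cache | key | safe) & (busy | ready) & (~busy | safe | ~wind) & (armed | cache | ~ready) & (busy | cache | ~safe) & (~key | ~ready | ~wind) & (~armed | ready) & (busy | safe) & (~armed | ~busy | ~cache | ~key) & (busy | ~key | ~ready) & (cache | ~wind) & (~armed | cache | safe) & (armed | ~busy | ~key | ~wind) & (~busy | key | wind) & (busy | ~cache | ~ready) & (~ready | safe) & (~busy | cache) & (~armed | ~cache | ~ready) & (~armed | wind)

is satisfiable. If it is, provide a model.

armed=F; cache=T; key=T; ready=F; busy=T; wind=F; safe=F

Try armed = True:
  (~armed | ready) forces ready = True.
  (~ready | safe) forces safe = True.
  (~armed | ~cache | ~ready) forces cache = False.
  (busy | cache | ~safe) forces busy = True.
  clause (~busy | cache) is falsified — backtrack.
So armed = False.
Set cache = True.
Set key = True.
Set ready = False.
  then (busy | ready) forces busy = True.
  then (armed | ~busy | ~key | ~wind) forces wind = False.
Set safe = False.
All clauses satisfied.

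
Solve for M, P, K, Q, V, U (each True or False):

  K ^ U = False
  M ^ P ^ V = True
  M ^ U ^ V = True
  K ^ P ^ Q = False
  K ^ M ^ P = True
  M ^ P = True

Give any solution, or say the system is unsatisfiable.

M = True; P = False; K = False; Q = False; V = False; U = False

K ^ U = F ^ F = False ✓
M ^ P ^ V = T ^ F ^ F = True ✓
M ^ U ^ V = T ^ F ^ F = True ✓
K ^ P ^ Q = F ^ F ^ F = False ✓
K ^ M ^ P = F ^ T ^ F = True ✓
M ^ P = T ^ F = True ✓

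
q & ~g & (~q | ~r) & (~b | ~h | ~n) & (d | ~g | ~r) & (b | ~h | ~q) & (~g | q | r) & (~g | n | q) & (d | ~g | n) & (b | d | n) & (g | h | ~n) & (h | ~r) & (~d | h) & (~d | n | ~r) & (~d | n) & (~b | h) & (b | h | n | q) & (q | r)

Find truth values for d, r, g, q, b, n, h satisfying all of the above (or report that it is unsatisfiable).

Unit clause (q) forces q = True.
Unit clause (~g) forces g = False.
In (~q | ~r) only ~r is left, so r = False.
Try d = True:
  (~d | h) forces h = True.
  (b | ~h | ~q) forces b = True.
  (~b | ~h | ~n) forces n = False.
  clause (~d | n) is falsified — backtrack.
So d = False.
Set b = True.
  then (~b | h) forces h = True.
  then (~b | ~h | ~n) forces n = False.
All clauses satisfied.

d = False, r = False, g = False, q = True, b = True, n = False, h = True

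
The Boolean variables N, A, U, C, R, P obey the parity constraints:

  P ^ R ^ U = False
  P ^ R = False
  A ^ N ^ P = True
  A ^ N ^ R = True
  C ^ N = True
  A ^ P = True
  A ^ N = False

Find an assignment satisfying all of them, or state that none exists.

N: False, A: False, U: False, C: True, R: True, P: True

P ^ R ^ U = T ^ T ^ F = False ✓
P ^ R = T ^ T = False ✓
A ^ N ^ P = F ^ F ^ T = True ✓
A ^ N ^ R = F ^ F ^ T = True ✓
C ^ N = T ^ F = True ✓
A ^ P = F ^ T = True ✓
A ^ N = F ^ F = False ✓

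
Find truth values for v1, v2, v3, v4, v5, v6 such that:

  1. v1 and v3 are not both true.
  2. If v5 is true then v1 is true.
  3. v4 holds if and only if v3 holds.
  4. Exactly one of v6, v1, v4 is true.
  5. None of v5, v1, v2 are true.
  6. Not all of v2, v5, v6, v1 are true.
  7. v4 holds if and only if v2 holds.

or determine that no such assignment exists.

v1 = False, v2 = False, v3 = False, v4 = False, v5 = False, v6 = True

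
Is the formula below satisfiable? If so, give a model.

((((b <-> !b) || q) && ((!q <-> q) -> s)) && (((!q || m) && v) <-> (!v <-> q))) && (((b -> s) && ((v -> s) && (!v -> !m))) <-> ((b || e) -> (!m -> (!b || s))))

e = True, v = True, m = False, b = False, s = True, q = True

  (((b <-> !b) || q) && ((!q <-> q) -> s)) && (((!q || m) && v) <-> (!v <-> q)) = True
    ((b <-> !b) || q) && ((!q <-> q) -> s) = True
      (b <-> !b) || q = True
        b <-> !b = False
          !b = True
      (!q <-> q) -> s = True
        !q <-> q = False
          !q = False
    ((!q || m) && v) <-> (!v <-> q) = True
      (!q || m) && v = False
        !q || m = False
          !q = False
      !v <-> q = False
        !v = False
  ((b -> s) && ((v -> s) && (!v -> !m))) <-> ((b || e) -> (!m -> (!b || s))) = True
    (b -> s) && ((v -> s) && (!v -> !m)) = True
      b -> s = True
      (v -> s) && (!v -> !m) = True
        v -> s = True
        !v -> !m = True
          !v = False
          !m = True
    (b || e) -> (!m -> (!b || s)) = True
      b || e = True
      !m -> (!b || s) = True
        !m = True
        !b || s = True
          !b = True
Both conjuncts True, so the formula holds.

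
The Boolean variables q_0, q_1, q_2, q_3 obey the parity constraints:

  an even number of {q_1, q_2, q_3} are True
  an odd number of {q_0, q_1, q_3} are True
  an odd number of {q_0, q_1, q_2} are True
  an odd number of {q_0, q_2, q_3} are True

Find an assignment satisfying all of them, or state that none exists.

q_0 = True, q_1 = False, q_2 = False, q_3 = False

{q_1, q_2, q_3}: 0 true → even ✓
{q_0, q_1, q_3}: 1 true → odd ✓
{q_0, q_1, q_2}: 1 true → odd ✓
{q_0, q_2, q_3}: 1 true → odd ✓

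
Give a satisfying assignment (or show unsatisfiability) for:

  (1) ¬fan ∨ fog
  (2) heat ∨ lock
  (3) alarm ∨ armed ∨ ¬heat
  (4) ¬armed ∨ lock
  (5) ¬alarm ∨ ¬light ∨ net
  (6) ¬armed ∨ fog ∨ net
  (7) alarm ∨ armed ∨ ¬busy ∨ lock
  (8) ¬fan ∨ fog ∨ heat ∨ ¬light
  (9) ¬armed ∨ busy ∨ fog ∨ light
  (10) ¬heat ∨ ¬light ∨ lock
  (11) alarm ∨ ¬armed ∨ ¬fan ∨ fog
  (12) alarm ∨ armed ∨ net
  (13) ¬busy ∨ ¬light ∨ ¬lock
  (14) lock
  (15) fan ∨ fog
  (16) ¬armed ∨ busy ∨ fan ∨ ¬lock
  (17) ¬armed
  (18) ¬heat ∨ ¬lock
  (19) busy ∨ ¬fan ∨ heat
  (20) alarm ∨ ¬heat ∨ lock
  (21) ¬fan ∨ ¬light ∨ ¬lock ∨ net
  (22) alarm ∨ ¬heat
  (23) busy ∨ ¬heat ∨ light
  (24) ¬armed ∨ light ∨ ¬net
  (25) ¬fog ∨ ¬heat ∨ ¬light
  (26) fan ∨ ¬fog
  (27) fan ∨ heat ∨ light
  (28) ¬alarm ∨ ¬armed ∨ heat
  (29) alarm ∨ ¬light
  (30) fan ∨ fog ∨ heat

Unit clause (lock) forces lock = True.
Unit clause (¬armed) forces armed = False.
In (¬heat ∨ ¬lock) only ¬heat is left, so heat = False.
Try light = True:
  (¬busy ∨ ¬light ∨ ¬lock) forces busy = False.
  (busy ∨ ¬fan ∨ heat) forces fan = False.
  (fan ∨ fog) forces fog = True.
  clause (fan ∨ ¬fog) is falsified — backtrack.
So light = False.
  then (fan ∨ heat ∨ light) forces fan = True.
  then (¬fan ∨ fog) forces fog = True.
  then (busy ∨ ¬fan ∨ heat) forces busy = True.
Set alarm = False.
  then (alarm ∨ armed ∨ net) forces net = True.
All clauses satisfied.

light = False, alarm = False, busy = True, heat = False, armed = False, lock = True, fog = True, net = True, fan = True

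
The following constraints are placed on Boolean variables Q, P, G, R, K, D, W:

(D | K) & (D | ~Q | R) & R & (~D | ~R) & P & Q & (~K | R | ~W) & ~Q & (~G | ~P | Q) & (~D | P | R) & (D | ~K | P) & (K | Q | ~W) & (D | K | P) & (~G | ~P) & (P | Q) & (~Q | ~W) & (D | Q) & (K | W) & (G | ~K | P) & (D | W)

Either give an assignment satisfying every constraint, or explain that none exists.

Unsatisfiable

Case Q = True:
  Clause (~Q) is falsified — contradiction.
Case Q = False:
  Clause (Q) is falsified — contradiction.
Both cases fail, so the formula is unsatisfiable.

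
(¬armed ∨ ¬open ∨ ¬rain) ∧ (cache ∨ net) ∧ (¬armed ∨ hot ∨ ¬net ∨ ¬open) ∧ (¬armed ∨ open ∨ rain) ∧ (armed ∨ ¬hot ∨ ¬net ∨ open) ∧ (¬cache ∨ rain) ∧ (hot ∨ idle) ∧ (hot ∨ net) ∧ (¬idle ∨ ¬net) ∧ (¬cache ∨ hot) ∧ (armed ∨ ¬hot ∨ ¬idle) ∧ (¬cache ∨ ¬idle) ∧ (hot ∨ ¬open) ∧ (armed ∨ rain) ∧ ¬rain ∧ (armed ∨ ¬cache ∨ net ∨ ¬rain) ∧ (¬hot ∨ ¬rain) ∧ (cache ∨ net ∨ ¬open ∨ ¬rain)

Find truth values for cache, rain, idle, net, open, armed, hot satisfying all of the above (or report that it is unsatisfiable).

Unit clause (¬rain) forces rain = False.
In (¬cache ∨ rain) only ¬cache is left, so cache = False.
In (armed ∨ rain) only armed is left, so armed = True.
In (cache ∨ net) only net is left, so net = True.
In (¬armed ∨ open ∨ rain) only open is left, so open = True.
In (¬idle ∨ ¬net) only ¬idle is left, so idle = False.
In (hot ∨ ¬open) only hot is left, so hot = True.
All clauses satisfied.

cache: False, rain: False, idle: False, net: True, open: True, armed: True, hot: True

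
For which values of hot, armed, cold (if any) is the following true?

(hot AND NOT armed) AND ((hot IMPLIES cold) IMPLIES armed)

hot = True, armed = False, cold = False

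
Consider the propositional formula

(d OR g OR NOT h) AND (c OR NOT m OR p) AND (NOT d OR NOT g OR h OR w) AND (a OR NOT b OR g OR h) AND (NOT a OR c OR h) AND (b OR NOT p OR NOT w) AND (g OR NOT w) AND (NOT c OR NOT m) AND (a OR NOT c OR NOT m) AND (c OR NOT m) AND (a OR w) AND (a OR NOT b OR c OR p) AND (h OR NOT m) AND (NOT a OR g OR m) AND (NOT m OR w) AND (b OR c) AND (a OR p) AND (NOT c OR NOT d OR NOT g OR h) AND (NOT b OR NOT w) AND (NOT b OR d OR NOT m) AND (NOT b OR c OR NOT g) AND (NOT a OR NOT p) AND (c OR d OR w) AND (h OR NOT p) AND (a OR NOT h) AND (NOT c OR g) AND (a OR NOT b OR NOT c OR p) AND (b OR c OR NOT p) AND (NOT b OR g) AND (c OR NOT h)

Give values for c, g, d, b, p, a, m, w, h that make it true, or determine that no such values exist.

c: True, g: True, d: False, b: False, p: False, a: True, m: False, w: True, h: True

Set c = True.
  then (NOT c OR NOT m) forces m = False.
  then (NOT c OR g) forces g = True.
Set d = False.
Set b = False.
Try p = True:
  (b OR NOT p OR NOT w) forces w = False.
  (a OR w) forces a = True.
  clause (NOT a OR NOT p) is falsified — backtrack.
So p = False.
  then (a OR p) forces a = True.
Set w = True.
Set h = True.
All clauses satisfied.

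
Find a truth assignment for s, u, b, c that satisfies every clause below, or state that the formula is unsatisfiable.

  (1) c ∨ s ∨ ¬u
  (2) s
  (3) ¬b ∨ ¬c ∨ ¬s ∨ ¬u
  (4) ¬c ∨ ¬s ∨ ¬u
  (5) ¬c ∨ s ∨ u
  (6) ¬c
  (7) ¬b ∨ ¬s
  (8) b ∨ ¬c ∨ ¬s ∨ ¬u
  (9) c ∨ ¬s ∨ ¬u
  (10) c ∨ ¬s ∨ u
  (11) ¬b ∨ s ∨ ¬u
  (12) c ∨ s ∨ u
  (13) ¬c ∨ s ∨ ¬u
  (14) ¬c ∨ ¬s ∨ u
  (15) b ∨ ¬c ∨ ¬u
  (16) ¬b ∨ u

Case s = True:
  (¬c) forces c = False.
  (¬b ∨ ¬s) forces b = False.
  (c ∨ ¬s ∨ ¬u) forces u = False.
  Clause (c ∨ ¬s ∨ u) is falsified — contradiction.
Case s = False:
  Clause (s) is falsified — contradiction.
Both cases fail, so the formula is unsatisfiable.

The formula is unsatisfiable.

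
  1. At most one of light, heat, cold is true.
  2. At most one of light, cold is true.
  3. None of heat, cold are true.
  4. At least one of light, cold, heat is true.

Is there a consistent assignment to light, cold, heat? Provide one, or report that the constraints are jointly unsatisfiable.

light = True; cold = False; heat = False

  (1) {light, heat, cold}: 1 true — at most one ✓
  (2) {light, cold}: 1 true — at most one ✓
  (3) {heat, cold}: 0 true — none ✓
  (4) {light, cold, heat}: 1 true — at least one ✓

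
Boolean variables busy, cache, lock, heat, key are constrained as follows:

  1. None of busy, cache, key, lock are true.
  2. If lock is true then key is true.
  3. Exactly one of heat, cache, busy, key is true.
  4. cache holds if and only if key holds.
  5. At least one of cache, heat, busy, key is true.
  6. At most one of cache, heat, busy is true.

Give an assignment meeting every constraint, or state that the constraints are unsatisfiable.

busy = False, cache = False, lock = False, heat = True, key = False

  (1) {busy, cache, key, lock}: 0 true — none ✓
  (2) lock=F ⇒ key: vacuous ✓
  (3) {heat, cache, busy, key}: 1 true — exactly one ✓
  (4) cache=F, key=F — same ✓
  (5) {cache, heat, busy, key}: 1 true — at least one ✓
  (6) {cache, heat, busy}: 1 true — at most one ✓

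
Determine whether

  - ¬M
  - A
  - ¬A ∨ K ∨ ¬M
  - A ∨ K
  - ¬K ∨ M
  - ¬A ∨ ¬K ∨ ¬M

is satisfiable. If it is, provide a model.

A: True, M: False, K: False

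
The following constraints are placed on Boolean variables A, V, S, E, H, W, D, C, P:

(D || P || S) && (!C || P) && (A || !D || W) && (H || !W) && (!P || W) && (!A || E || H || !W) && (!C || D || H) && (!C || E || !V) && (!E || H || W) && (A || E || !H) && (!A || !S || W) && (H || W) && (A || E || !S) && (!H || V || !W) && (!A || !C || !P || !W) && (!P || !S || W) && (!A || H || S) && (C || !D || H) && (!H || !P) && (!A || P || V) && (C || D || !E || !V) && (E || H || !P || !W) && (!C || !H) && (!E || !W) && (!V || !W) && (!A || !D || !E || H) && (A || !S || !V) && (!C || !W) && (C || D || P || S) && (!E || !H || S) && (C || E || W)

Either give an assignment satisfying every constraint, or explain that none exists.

Set A = False.
Try V = True:
  (!V || !W) forces W = False.
  (A || !D || W) forces D = False.
  (!P || W) forces P = False.
  (D || P || S) forces S = True.
  clause (A || !S || !V) is falsified — backtrack.
So V = False.
Set S = True.
  then (A || E || !S) forces E = True.
  then (!E || !W) forces W = False.
  then (A || !D || W) forces D = False.
  then (!P || W) forces P = False.
  then (!E || H || W) forces H = True.
  then (!C || !H) forces C = False.
All clauses satisfied.

A=F, V=F, S=T, E=T, H=T, W=F, D=F, C=F, P=F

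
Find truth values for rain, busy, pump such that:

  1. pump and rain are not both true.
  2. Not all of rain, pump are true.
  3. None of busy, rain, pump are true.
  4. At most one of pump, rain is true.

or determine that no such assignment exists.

rain = False; busy = False; pump = False

  (1) pump=F, rain=F — not both ✓
  (2) {rain, pump}: 0/2 true — not all ✓
  (3) {busy, rain, pump}: 0 true — none ✓
  (4) {pump, rain}: 0 true — at most one ✓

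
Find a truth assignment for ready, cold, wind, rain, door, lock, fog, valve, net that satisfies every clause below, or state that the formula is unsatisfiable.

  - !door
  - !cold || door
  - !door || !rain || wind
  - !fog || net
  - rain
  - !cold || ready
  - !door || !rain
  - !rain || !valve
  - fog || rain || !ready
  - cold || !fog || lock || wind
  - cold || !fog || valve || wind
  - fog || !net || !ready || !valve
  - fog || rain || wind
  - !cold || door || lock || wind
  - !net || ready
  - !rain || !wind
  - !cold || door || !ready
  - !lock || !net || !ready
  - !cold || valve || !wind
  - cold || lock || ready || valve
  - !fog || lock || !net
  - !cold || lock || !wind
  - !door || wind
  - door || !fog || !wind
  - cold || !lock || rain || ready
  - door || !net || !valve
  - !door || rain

Unit clause (!door) forces door = False.
In (!cold || door) only !cold is left, so cold = False.
Unit clause (rain) forces rain = True.
In (!rain || !valve) only !valve is left, so valve = False.
In (!rain || !wind) only !wind is left, so wind = False.
In (cold || !fog || valve || wind) only !fog is left, so fog = False.
Set ready = True.
Set lock = False.
Set net = False.
All clauses satisfied.

ready=T, cold=F, wind=F, rain=T, door=F, lock=F, fog=F, valve=F, net=F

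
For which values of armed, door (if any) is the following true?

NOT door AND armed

armed = True; door = False

  NOT door = True
Both conjuncts True, so the formula holds.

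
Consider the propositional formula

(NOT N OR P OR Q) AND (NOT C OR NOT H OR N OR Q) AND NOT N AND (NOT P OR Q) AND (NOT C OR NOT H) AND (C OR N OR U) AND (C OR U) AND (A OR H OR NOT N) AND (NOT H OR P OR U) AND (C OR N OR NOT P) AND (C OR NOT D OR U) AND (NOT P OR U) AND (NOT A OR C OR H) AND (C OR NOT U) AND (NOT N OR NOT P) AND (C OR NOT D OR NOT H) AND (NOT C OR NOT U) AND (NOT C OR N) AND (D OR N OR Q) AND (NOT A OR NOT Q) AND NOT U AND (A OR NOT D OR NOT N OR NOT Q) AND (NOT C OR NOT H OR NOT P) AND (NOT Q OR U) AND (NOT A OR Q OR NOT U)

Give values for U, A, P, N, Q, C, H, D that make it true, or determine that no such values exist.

No satisfying assignment exists.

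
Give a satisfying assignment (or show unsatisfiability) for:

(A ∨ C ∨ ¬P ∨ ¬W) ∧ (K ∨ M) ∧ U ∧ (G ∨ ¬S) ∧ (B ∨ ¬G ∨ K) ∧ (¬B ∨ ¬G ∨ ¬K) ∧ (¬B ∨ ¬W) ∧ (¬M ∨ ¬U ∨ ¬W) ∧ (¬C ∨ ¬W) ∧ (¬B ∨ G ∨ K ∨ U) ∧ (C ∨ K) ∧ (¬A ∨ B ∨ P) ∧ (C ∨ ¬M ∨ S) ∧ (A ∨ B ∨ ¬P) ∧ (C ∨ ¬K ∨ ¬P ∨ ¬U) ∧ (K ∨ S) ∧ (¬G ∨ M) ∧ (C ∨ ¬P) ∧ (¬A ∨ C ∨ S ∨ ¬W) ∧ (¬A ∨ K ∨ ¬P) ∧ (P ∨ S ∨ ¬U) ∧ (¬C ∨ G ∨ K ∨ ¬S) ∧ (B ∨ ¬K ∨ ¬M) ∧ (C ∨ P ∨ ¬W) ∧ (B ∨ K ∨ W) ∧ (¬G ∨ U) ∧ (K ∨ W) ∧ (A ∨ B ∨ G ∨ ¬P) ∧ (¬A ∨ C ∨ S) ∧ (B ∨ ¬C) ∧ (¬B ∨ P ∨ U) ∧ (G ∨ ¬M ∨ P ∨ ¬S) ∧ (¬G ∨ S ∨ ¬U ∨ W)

Unit clause (U) forces U = True.
Set P = True.
  then (C ∨ ¬P) forces C = True.
  then (B ∨ ¬C) forces B = True.
  then (¬B ∨ ¬W) forces W = False.
  then (K ∨ W) forces K = True.
  then (¬B ∨ ¬G ∨ ¬K) forces G = False.
  then (G ∨ ¬S) forces S = False.
Set M = False.
Set A = False.
All clauses satisfied.

P: True; C: True; K: True; W: False; G: False; S: False; M: False; A: False; B: True; U: True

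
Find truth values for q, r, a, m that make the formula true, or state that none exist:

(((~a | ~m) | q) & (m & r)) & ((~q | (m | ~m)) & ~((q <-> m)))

q=F; r=T; a=F; m=T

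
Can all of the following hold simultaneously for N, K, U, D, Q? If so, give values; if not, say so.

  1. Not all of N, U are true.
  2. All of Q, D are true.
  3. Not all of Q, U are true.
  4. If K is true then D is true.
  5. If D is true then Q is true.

N=F, K=F, U=F, D=T, Q=T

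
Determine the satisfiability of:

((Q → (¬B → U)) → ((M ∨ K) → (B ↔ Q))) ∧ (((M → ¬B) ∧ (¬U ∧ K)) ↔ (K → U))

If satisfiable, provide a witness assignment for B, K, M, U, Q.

B = True, K = True, M = True, U = False, Q = True

  (Q → (¬B → U)) → ((M ∨ K) → (B ↔ Q)) = True
    Q → (¬B → U) = True
      ¬B → U = True
        ¬B = False
    (M ∨ K) → (B ↔ Q) = True
      M ∨ K = True
      B ↔ Q = True
  ((M → ¬B) ∧ (¬U ∧ K)) ↔ (K → U) = True
    (M → ¬B) ∧ (¬U ∧ K) = False
      M → ¬B = False
        ¬B = False
      ¬U ∧ K = True
        ¬U = True
    K → U = False
Both conjuncts True, so the formula holds.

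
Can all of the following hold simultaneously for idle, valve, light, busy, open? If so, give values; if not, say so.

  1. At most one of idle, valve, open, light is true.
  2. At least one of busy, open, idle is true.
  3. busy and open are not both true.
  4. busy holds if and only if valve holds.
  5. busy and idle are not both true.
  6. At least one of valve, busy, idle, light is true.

idle = True, valve = False, light = False, busy = False, open = False

  (1) {idle, valve, open, light}: 1 true — at most one ✓
  (2) {busy, open, idle}: 1 true — at least one ✓
  (3) busy=F, open=F — not both ✓
  (4) busy=F, valve=F — same ✓
  (5) busy=F, idle=T — not both ✓
  (6) {valve, busy, idle, light}: 1 true — at least one ✓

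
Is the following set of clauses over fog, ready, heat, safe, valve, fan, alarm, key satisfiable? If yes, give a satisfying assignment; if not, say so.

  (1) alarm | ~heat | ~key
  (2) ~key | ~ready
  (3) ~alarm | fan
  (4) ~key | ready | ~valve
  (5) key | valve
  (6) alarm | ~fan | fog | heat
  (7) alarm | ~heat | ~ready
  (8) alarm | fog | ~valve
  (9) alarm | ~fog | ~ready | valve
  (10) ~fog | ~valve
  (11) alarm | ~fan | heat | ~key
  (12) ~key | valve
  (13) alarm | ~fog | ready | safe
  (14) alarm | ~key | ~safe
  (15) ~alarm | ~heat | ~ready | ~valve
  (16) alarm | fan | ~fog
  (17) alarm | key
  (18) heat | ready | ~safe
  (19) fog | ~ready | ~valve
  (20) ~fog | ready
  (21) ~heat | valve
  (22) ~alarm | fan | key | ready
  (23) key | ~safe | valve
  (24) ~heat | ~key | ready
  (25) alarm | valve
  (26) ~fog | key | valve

fog = False, ready = False, heat = True, safe = False, valve = True, fan = True, alarm = True, key = False

Try fog = True:
  (~fog | ~valve) forces valve = False.
  (key | valve) forces key = True.
  clause (~key | valve) is falsified — backtrack.
So fog = False.
Try ready = True:
  (~key | ~ready) forces key = False.
  (key | valve) forces valve = True.
  clause (fog | ~ready | ~valve) is falsified — backtrack.
So ready = False.
Set heat = True.
  then (~heat | valve) forces valve = True.
  then (~heat | ~key | ready) forces key = False.
  then (alarm | fog | ~valve) forces alarm = True.
  then (~alarm | fan | key | ready) forces fan = True.
Set safe = False.
All clauses satisfied.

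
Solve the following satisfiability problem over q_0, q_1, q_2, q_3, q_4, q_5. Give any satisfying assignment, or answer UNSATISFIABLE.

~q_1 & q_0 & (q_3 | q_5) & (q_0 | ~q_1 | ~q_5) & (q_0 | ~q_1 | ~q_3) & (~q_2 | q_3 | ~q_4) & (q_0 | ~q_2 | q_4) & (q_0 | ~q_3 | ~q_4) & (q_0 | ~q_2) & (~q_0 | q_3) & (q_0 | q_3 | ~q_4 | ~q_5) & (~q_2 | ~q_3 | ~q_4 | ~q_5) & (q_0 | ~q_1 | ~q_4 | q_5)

q_0=T; q_1=F; q_2=T; q_3=T; q_4=T; q_5=F

Unit clause (~q_1) forces q_1 = False.
Unit clause (q_0) forces q_0 = True.
In (~q_0 | q_3) only q_3 is left, so q_3 = True.
Set q_2 = True.
Set q_4 = True.
  then (~q_2 | ~q_3 | ~q_4 | ~q_5) forces q_5 = False.
All clauses satisfied.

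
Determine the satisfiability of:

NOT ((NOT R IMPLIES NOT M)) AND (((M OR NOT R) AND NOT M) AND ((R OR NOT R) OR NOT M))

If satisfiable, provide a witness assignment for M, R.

Case M = True: the conjunct NOT M is False.
Case M = False: the conjunct NOT ((NOT R IMPLIES NOT M)) becomes NOT ((NOT R IMPLIES True)) = False.
Both cases fail — unsatisfiable.

No satisfying assignment exists.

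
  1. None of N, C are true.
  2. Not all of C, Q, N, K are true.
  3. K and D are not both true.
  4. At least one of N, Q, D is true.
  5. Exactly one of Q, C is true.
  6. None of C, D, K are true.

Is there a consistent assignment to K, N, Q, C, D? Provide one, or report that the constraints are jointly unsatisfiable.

K = False, N = False, Q = True, C = False, D = False

  (1) {N, C}: 0 true — none ✓
  (2) {C, Q, N, K}: 1/4 true — not all ✓
  (3) K=F, D=F — not both ✓
  (4) {N, Q, D}: 1 true — at least one ✓
  (5) {Q, C}: 1 true — exactly one ✓
  (6) {C, D, K}: 0 true — none ✓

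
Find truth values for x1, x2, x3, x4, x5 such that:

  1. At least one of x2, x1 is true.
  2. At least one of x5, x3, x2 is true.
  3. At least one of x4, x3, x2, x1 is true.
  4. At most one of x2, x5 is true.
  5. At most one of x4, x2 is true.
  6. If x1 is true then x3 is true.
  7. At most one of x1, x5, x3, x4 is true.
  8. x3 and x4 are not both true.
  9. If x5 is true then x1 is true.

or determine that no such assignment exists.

x1: False, x2: True, x3: False, x4: False, x5: False

  (1) {x2, x1}: 1 true — at least one ✓
  (2) {x5, x3, x2}: 1 true — at least one ✓
  (3) {x4, x3, x2, x1}: 1 true — at least one ✓
  (4) {x2, x5}: 1 true — at most one ✓
  (5) {x4, x2}: 1 true — at most one ✓
  (6) x1=F ⇒ x3: vacuous ✓
  (7) {x1, x5, x3, x4}: 0 true — at most one ✓
  (8) x3=F, x4=F — not both ✓
  (9) x5=F ⇒ x1: vacuous ✓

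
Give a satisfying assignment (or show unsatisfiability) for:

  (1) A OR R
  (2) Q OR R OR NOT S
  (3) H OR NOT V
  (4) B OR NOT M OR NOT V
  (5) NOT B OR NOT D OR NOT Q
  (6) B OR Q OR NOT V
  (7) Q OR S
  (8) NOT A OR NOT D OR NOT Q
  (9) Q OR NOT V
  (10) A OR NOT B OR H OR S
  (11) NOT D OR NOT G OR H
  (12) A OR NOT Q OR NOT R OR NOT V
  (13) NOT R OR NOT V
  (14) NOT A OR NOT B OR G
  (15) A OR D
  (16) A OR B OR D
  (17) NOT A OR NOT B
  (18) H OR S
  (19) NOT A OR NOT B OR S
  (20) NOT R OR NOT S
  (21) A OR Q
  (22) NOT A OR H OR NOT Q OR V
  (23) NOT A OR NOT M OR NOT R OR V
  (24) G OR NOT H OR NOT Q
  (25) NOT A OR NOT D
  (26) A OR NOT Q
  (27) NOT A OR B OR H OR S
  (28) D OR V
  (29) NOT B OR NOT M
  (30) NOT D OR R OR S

A: True, D: False, B: False, R: False, V: True, S: True, H: True, Q: True, M: False, G: True

Set A = True.
  then (NOT A OR NOT B) forces B = False.
  then (NOT A OR NOT D) forces D = False.
  then (D OR V) forces V = True.
  then (H OR NOT V) forces H = True.
  then (B OR NOT M OR NOT V) forces M = False.
  then (B OR Q OR NOT V) forces Q = True.
  then (NOT R OR NOT V) forces R = False.
  then (G OR NOT H OR NOT Q) forces G = True.
Set S = True.
All clauses satisfied.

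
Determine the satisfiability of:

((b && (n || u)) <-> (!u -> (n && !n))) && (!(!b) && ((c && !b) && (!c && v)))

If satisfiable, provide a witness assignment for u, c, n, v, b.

Case c = True: the conjunct !c is False.
Case c = False: the conjunct c is False.
Both cases fail — unsatisfiable.

UNSATISFIABLE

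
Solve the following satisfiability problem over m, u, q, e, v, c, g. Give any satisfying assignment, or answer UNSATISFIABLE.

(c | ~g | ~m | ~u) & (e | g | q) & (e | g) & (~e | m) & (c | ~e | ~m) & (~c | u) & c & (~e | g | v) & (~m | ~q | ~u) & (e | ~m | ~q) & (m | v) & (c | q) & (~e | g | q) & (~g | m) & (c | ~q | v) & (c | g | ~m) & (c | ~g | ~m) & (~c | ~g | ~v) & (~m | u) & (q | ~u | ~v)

m = True; u = True; q = False; e = True; v = False; c = True; g = True

Unit clause (c) forces c = True.
In (~c | u) only u is left, so u = True.
Try m = False:
  (~e | m) forces e = False.
  (e | g) forces g = True.
  clause (~g | m) is falsified — backtrack.
So m = True.
  then (~m | ~q | ~u) forces q = False.
  then (q | ~u | ~v) forces v = False.
Set e = True.
  then (~e | g | v) forces g = True.
All clauses satisfied.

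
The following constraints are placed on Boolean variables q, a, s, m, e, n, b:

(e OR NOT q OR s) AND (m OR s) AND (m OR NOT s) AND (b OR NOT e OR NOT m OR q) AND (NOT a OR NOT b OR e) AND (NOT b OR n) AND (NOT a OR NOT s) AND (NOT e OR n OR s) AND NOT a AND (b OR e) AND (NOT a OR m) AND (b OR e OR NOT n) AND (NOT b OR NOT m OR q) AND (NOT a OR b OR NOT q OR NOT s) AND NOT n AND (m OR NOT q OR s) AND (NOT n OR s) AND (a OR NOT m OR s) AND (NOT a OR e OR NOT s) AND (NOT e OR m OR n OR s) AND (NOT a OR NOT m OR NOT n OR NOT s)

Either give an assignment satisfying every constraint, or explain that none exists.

Unit clause (NOT a) forces a = False.
Unit clause (NOT n) forces n = False.
In (NOT b OR n) only NOT b is left, so b = False.
In (b OR e) only e is left, so e = True.
In (NOT e OR n OR s) only s is left, so s = True.
In (m OR NOT s) only m is left, so m = True.
In (b OR NOT e OR NOT m OR q) only q is left, so q = True.
All clauses satisfied.

q: True; a: False; s: True; m: True; e: True; n: False; b: False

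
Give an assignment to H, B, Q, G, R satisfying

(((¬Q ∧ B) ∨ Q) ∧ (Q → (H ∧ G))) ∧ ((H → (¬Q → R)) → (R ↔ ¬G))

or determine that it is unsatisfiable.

H: True, B: False, Q: True, G: True, R: False

  ((¬Q ∧ B) ∨ Q) ∧ (Q → (H ∧ G)) = True
    (¬Q ∧ B) ∨ Q = True
      ¬Q ∧ B = False
        ¬Q = False
    Q → (H ∧ G) = True
      H ∧ G = True
  (H → (¬Q → R)) → (R ↔ ¬G) = True
    H → (¬Q → R) = True
      ¬Q → R = True
        ¬Q = False
    R ↔ ¬G = True
      ¬G = False
Both conjuncts True, so the formula holds.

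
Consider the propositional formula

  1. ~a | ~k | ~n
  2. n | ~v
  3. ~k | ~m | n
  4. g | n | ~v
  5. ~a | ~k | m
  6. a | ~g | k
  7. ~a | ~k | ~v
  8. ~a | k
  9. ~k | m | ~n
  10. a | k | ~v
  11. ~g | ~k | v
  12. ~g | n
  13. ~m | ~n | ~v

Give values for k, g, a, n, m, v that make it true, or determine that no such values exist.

k=T; g=F; a=F; n=T; m=T; v=F

Set k = True.
Try g = True:
  (~g | ~k | v) forces v = True.
  (n | ~v) forces n = True.
  (~a | ~k | ~n) forces a = False.
  (~k | m | ~n) forces m = True.
  clause (~m | ~n | ~v) is falsified — backtrack.
So g = False.
Set a = False.
Set n = True.
  then (~k | m | ~n) forces m = True.
  then (~m | ~n | ~v) forces v = False.
All clauses satisfied.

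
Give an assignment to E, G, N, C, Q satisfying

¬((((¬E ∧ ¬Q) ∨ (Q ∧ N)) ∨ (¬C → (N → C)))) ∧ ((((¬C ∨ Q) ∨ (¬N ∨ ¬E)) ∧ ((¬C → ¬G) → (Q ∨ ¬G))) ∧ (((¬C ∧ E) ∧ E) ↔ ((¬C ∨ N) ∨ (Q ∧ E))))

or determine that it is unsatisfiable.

E=T, G=T, N=T, C=F, Q=F

  ¬((((¬E ∧ ¬Q) ∨ (Q ∧ N)) ∨ (¬C → (N → C)))) = True
    ((¬E ∧ ¬Q) ∨ (Q ∧ N)) ∨ (¬C → (N → C)) = False
      (¬E ∧ ¬Q) ∨ (Q ∧ N) = False
        ¬E ∧ ¬Q = False
          ¬E = False
          ¬Q = True
        Q ∧ N = False
      ¬C → (N → C) = False
        ¬C = True
        N → C = False
  (((¬C ∨ Q) ∨ (¬N ∨ ¬E)) ∧ ((¬C → ¬G) → (Q ∨ ¬G))) ∧ (((¬C ∧ E) ∧ E) ↔ ((¬C ∨ N) ∨ (Q ∧ E))) = True
    ((¬C ∨ Q) ∨ (¬N ∨ ¬E)) ∧ ((¬C → ¬G) → (Q ∨ ¬G)) = True
      (¬C ∨ Q) ∨ (¬N ∨ ¬E) = True
        ¬C ∨ Q = True
          ¬C = True
        ¬N ∨ ¬E = False
          ¬N = False
          ¬E = False
      (¬C → ¬G) → (Q ∨ ¬G) = True
        ¬C → ¬G = False
          ¬C = True
          ¬G = False
        Q ∨ ¬G = False
          ¬G = False
    ((¬C ∧ E) ∧ E) ↔ ((¬C ∨ N) ∨ (Q ∧ E)) = True
      (¬C ∧ E) ∧ E = True
        ¬C ∧ E = True
          ¬C = True
      (¬C ∨ N) ∨ (Q ∧ E) = True
        ¬C ∨ N = True
          ¬C = True
        Q ∧ E = False
Both conjuncts True, so the formula holds.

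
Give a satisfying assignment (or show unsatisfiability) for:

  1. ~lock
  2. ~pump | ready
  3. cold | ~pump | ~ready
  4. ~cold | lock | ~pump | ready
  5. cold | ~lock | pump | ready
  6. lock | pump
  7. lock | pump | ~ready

Unit clause (~lock) forces lock = False.
In (lock | pump) only pump is left, so pump = True.
In (~pump | ready) only ready is left, so ready = True.
In (cold | ~pump | ~ready) only cold is left, so cold = True.
Check each clause:
  (~lock): ~lock holds.
  (~pump | ready): ready holds.
  (cold | ~pump | ~ready): cold holds.
  (~cold | lock | ~pump | ready): ready holds.
  (cold | ~lock | pump | ready): cold holds.
  (lock | pump): pump holds.
  (lock | pump | ~ready): pump holds.
All clauses satisfied.

lock=F, ready=T, pump=T, cold=T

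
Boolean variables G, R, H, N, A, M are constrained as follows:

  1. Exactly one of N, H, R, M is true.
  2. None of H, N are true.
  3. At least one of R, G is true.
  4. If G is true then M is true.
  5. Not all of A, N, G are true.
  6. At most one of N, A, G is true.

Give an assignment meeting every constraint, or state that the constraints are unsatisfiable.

G=T; R=F; H=F; N=F; A=F; M=T

  (1) {N, H, R, M}: 1 true — exactly one ✓
  (2) {H, N}: 0 true — none ✓
  (3) {R, G}: 1 true — at least one ✓
  (4) G=T ⇒ M: T ✓
  (5) {A, N, G}: 1/3 true — not all ✓
  (6) {N, A, G}: 1 true — at most one ✓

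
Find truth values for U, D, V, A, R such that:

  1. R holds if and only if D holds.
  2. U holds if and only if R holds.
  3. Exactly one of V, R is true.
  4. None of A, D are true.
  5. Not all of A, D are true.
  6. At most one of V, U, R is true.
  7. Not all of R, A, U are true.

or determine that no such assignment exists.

U = False, D = False, V = True, A = False, R = False

  (1) R=F, D=F — same ✓
  (2) U=F, R=F — same ✓
  (3) {V, R}: 1 true — exactly one ✓
  (4) {A, D}: 0 true — none ✓
  (5) {A, D}: 0/2 true — not all ✓
  (6) {V, U, R}: 1 true — at most one ✓
  (7) {R, A, U}: 0/3 true — not all ✓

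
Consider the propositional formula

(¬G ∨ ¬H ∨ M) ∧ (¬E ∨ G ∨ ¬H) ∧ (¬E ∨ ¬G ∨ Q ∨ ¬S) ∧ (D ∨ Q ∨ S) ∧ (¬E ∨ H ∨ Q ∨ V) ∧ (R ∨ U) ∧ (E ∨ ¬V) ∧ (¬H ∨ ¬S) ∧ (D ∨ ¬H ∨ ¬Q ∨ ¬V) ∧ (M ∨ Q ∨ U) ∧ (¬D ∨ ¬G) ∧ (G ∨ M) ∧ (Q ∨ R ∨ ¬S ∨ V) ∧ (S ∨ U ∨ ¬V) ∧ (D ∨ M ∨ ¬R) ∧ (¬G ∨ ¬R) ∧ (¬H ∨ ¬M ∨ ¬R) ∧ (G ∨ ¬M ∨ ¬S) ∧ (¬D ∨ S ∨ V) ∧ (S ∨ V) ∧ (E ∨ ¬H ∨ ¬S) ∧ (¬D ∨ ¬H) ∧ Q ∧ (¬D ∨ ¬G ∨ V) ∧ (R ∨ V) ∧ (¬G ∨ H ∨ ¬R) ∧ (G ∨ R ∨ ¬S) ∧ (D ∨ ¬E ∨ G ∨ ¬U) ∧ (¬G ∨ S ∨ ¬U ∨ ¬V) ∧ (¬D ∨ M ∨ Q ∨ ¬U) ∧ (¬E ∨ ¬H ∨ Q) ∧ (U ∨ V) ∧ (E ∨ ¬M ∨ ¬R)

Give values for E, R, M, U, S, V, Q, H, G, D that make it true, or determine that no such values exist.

E = True; R = True; M = True; U = True; S = False; V = True; Q = True; H = False; G = False; D = True

Unit clause (Q) forces Q = True.
Set E = True.
Set R = True.
  then (¬G ∨ ¬R) forces G = False.
  then (¬E ∨ G ∨ ¬H) forces H = False.
  then (G ∨ M) forces M = True.
  then (G ∨ ¬M ∨ ¬S) forces S = False.
  then (S ∨ V) forces V = True.
  then (S ∨ U ∨ ¬V) forces U = True.
  then (D ∨ ¬E ∨ G ∨ ¬U) forces D = True.
All clauses satisfied.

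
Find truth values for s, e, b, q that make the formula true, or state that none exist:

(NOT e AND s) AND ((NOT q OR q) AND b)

s = True, e = False, b = True, q = True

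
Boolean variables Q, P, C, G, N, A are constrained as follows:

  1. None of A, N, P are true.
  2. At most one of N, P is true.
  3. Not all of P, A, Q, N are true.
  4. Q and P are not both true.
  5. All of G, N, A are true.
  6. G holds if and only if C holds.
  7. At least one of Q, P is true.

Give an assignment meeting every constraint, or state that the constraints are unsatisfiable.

The formula is unsatisfiable.

Case N = True:
  Constraint (1) is violated (N=T) — contradiction.
Case N = False:
  Constraint (5) is violated (N=F) — contradiction.
Both cases fail — unsatisfiable.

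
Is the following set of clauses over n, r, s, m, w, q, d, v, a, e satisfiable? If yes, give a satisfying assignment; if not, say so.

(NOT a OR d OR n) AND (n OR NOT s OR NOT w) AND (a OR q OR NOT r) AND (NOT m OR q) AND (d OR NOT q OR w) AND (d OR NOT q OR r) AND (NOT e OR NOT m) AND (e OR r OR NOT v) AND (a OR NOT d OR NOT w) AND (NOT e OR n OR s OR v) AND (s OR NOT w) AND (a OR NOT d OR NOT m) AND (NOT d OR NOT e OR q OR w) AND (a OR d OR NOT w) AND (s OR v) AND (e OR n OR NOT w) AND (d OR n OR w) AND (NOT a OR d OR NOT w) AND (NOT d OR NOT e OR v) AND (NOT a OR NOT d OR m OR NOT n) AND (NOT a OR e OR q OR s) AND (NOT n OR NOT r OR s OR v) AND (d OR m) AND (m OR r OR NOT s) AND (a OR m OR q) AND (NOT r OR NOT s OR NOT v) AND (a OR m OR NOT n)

n: False, r: False, s: False, m: False, w: False, q: True, d: True, v: True, a: False, e: True

Set n = False.
Set r = False.
Set s = False.
  then (s OR NOT w) forces w = False.
  then (s OR v) forces v = True.
  then (d OR n OR w) forces d = True.
  then (e OR r OR NOT v) forces e = True.
  then (NOT d OR NOT e OR q OR w) forces q = True.
  then (NOT e OR NOT m) forces m = False.
Set a = False.
All clauses satisfied.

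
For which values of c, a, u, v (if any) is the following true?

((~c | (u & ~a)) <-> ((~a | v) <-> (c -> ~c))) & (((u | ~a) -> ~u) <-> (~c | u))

c = False; a = False; u = False; v = False

  (~c | (u & ~a)) <-> ((~a | v) <-> (c -> ~c)) = True
    ~c | (u & ~a) = True
      ~c = True
      u & ~a = False
        ~a = True
    (~a | v) <-> (c -> ~c) = True
      ~a | v = True
        ~a = True
      c -> ~c = True
        ~c = True
  ((u | ~a) -> ~u) <-> (~c | u) = True
    (u | ~a) -> ~u = True
      u | ~a = True
        ~a = True
      ~u = True
    ~c | u = True
      ~c = True
Both conjuncts True, so the formula holds.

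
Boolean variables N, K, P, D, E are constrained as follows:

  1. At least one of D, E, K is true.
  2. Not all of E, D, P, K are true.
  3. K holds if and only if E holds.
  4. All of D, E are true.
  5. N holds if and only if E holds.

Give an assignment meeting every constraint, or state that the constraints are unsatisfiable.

N = True, K = True, P = False, D = True, E = True

  (1) {D, E, K}: 3 true — at least one ✓
  (2) {E, D, P, K}: 3/4 true — not all ✓
  (3) K=T, E=T — same ✓
  (4) {D, E}: all 2 true ✓
  (5) N=T, E=T — same ✓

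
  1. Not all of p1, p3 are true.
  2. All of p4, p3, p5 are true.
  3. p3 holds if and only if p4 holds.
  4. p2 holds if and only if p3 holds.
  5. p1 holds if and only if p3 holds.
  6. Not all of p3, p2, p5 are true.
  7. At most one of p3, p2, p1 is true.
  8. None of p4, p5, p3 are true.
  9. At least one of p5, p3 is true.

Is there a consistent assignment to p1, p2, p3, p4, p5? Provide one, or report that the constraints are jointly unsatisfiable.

Unsatisfiable — no assignment works.

Case p3 = True:
  Constraint (8) is violated (p3=T) — contradiction.
Case p3 = False:
  Constraint (2) is violated (p3=F) — contradiction.
Both cases fail — unsatisfiable.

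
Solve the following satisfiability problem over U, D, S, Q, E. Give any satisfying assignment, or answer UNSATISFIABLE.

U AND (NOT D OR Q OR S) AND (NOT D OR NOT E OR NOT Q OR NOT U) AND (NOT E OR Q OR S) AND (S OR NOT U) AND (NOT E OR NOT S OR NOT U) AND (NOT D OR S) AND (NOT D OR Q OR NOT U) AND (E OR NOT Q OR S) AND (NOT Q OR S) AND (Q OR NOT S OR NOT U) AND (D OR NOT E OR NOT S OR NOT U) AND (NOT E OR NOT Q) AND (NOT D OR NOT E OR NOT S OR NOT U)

U: True, D: False, S: True, Q: True, E: False

Unit clause (U) forces U = True.
In (S OR NOT U) only S is left, so S = True.
In (NOT E OR NOT S OR NOT U) only NOT E is left, so E = False.
In (Q OR NOT S OR NOT U) only Q is left, so Q = True.
Set D = False.
All clauses satisfied.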